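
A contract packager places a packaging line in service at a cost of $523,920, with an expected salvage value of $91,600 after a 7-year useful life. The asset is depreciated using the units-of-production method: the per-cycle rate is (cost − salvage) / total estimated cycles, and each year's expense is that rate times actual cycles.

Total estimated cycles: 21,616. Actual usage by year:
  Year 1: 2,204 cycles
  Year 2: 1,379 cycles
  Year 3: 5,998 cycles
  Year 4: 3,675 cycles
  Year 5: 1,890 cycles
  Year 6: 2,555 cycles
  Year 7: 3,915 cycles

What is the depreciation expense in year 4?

$73,500

Depreciable base = $523,920 − $91,600 = $432,320.
Rate = $432,320 / 21,616 cycles = $20 per cycle.
Year 1: 2,204 × $20 = $44,080. Book value $479,840.
Year 2: 1,379 × $20 = $27,580. Book value $452,260.
Year 3: 5,998 × $20 = $119,960. Book value $332,300.
Year 4: 3,675 × $20 = $73,500. Book value $258,800.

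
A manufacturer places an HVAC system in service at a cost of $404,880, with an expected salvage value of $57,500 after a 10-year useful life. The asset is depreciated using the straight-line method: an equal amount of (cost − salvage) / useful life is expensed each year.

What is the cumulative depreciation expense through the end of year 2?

Depreciable base = $404,880 − $57,500 = $347,380.
Annual expense = $347,380 / 10 = $34,738.
End of year 1: book value $370,142.
End of year 2: book value $335,404.
Accumulated through year 2 = $404,880 − $335,404 = $69,476.

$69,476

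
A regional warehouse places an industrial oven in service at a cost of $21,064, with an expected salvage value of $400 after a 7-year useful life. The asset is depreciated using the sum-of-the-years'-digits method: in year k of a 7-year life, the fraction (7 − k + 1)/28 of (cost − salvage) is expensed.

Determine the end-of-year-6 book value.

Depreciable base = $21,064 − $400 = $20,664.
Sum of the years' digits = 7+6+5+4+3+2+1 = 28.
Year 1: $20,664 × 7/28 = $5,166. Book value $15,898.
Year 2: $20,664 × 6/28 = $4,428. Book value $11,470.
Year 3: $20,664 × 5/28 = $3,690. Book value $7,780.
Year 4: $20,664 × 4/28 = $2,952. Book value $4,828.
Year 5: $20,664 × 3/28 = $2,214. Book value $2,614.
Year 6: $20,664 × 2/28 = $1,476. Book value $1,138.

$1,138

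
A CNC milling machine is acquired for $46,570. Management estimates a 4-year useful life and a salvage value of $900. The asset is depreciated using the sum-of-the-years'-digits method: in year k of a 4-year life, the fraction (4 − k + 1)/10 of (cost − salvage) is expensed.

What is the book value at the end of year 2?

$14,601

Depreciable base = $46,570 − $900 = $45,670.
Sum of the years' digits = 4+3+2+1 = 10.
Year 1: $45,670 × 4/10 = $18,268. Book value $28,302.
Year 2: $45,670 × 3/10 = $13,701. Book value $14,601.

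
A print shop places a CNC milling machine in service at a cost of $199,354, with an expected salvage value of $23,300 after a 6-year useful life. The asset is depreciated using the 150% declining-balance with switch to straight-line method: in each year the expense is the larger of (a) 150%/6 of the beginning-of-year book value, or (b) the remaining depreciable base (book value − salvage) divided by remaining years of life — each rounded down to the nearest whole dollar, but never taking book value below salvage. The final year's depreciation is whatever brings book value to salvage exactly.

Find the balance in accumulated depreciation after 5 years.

Depreciable base = $199,354 − $23,300 = $176,054.
Year 1: DB = ⌊$199,354 × 150%/6⌋ = $49,838; SL = ⌊$176,054/6⌋ = $29,342 → take DB $49,838. Book value $149,516.
Year 2: DB = ⌊$149,516 × 150%/6⌋ = $37,379; SL = ⌊$126,216/5⌋ = $25,243 → take DB $37,379. Book value $112,137.
Year 3: DB = ⌊$112,137 × 150%/6⌋ = $28,034; SL = ⌊$88,837/4⌋ = $22,209 → take DB $28,034. Book value $84,103.
Year 4: DB = ⌊$84,103 × 150%/6⌋ = $21,025; SL = ⌊$60,803/3⌋ = $20,267 → take DB $21,025. Book value $63,078.
Year 5: DB = ⌊$63,078 × 150%/6⌋ = $15,769; SL = ⌊$39,778/2⌋ = $19,889 → take SL $19,889. Book value $43,189.
Accumulated through year 5 = $199,354 − $43,189 = $156,165.

$156,165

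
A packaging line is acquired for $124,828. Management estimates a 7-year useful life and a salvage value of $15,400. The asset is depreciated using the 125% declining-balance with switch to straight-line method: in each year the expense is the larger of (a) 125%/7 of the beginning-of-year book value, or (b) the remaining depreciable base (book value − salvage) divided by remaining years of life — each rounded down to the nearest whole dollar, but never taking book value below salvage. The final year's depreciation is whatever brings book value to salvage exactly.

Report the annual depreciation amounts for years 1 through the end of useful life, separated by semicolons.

$22,290; $18,310; $15,040; $13,447; $13,447; $13,447; $13,447

Depreciable base = $124,828 − $15,400 = $109,428.
Year 1: DB = ⌊$124,828 × 125%/7⌋ = $22,290; SL = ⌊$109,428/7⌋ = $15,632 → take DB $22,290. Book value $102,538.
Year 2: DB = ⌊$102,538 × 125%/7⌋ = $18,310; SL = ⌊$87,138/6⌋ = $14,523 → take DB $18,310. Book value $84,228.
Year 3: DB = ⌊$84,228 × 125%/7⌋ = $15,040; SL = ⌊$68,828/5⌋ = $13,765 → take DB $15,040. Book value $69,188.
Year 4: DB = ⌊$69,188 × 125%/7⌋ = $12,355; SL = ⌊$53,788/4⌋ = $13,447 → take SL $13,447. Book value $55,741.
Year 5: DB = ⌊$55,741 × 125%/7⌋ = $9,953; SL = ⌊$40,341/3⌋ = $13,447 → take SL $13,447. Book value $42,294.
Year 6: DB = ⌊$42,294 × 125%/7⌋ = $7,552; SL = ⌊$26,894/2⌋ = $13,447 → take SL $13,447. Book value $28,847.
Year 7 (final): $28,847 − $15,400 = $13,447. Book value $15,400.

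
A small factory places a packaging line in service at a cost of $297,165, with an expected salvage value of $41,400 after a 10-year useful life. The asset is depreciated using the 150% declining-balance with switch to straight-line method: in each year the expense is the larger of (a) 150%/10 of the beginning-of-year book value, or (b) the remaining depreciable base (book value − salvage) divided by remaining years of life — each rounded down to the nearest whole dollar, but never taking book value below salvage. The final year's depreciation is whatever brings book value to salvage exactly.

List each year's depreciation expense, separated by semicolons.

$44,574; $37,888; $32,205; $27,374; $23,268; $19,778; $17,669; $17,669; $17,670; $17,670

Depreciable base = $297,165 − $41,400 = $255,765.
Year 1: DB = ⌊$297,165 × 150%/10⌋ = $44,574; SL = ⌊$255,765/10⌋ = $25,576 → take DB $44,574. Book value $252,591.
Year 2: DB = ⌊$252,591 × 150%/10⌋ = $37,888; SL = ⌊$211,191/9⌋ = $23,465 → take DB $37,888. Book value $214,703.
Year 3: DB = ⌊$214,703 × 150%/10⌋ = $32,205; SL = ⌊$173,303/8⌋ = $21,662 → take DB $32,205. Book value $182,498.
Year 4: DB = ⌊$182,498 × 150%/10⌋ = $27,374; SL = ⌊$141,098/7⌋ = $20,156 → take DB $27,374. Book value $155,124.
Year 5: DB = ⌊$155,124 × 150%/10⌋ = $23,268; SL = ⌊$113,724/6⌋ = $18,954 → take DB $23,268. Book value $131,856.
Year 6: DB = ⌊$131,856 × 150%/10⌋ = $19,778; SL = ⌊$90,456/5⌋ = $18,091 → take DB $19,778. Book value $112,078.
Year 7: DB = ⌊$112,078 × 150%/10⌋ = $16,811; SL = ⌊$70,678/4⌋ = $17,669 → take SL $17,669. Book value $94,409.
Year 8: DB = ⌊$94,409 × 150%/10⌋ = $14,161; SL = ⌊$53,009/3⌋ = $17,669 → take SL $17,669. Book value $76,740.
Year 9: DB = ⌊$76,740 × 150%/10⌋ = $11,511; SL = ⌊$35,340/2⌋ = $17,670 → take SL $17,670. Book value $59,070.
Year 10 (final): $59,070 − $41,400 = $17,670. Book value $41,400.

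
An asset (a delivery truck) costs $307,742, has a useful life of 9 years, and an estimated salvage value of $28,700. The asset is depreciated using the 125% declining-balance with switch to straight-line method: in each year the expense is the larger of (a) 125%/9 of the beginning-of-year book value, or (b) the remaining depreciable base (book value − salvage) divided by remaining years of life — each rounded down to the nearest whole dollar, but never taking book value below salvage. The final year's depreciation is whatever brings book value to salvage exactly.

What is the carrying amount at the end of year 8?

Depreciable base = $307,742 − $28,700 = $279,042.
Year 1: DB = ⌊$307,742 × 125%/9⌋ = $42,741; SL = ⌊$279,042/9⌋ = $31,004 → take DB $42,741. Book value $265,001.
Year 2: DB = ⌊$265,001 × 125%/9⌋ = $36,805; SL = ⌊$236,301/8⌋ = $29,537 → take DB $36,805. Book value $228,196.
Year 3: DB = ⌊$228,196 × 125%/9⌋ = $31,693; SL = ⌊$199,496/7⌋ = $28,499 → take DB $31,693. Book value $196,503.
Year 4: DB = ⌊$196,503 × 125%/9⌋ = $27,292; SL = ⌊$167,803/6⌋ = $27,967 → take SL $27,967. Book value $168,536.
Year 5: DB = ⌊$168,536 × 125%/9⌋ = $23,407; SL = ⌊$139,836/5⌋ = $27,967 → take SL $27,967. Book value $140,569.
Year 6: DB = ⌊$140,569 × 125%/9⌋ = $19,523; SL = ⌊$111,869/4⌋ = $27,967 → take SL $27,967. Book value $112,602.
Year 7: DB = ⌊$112,602 × 125%/9⌋ = $15,639; SL = ⌊$83,902/3⌋ = $27,967 → take SL $27,967. Book value $84,635.
Year 8: DB = ⌊$84,635 × 125%/9⌋ = $11,754; SL = ⌊$55,935/2⌋ = $27,967 → take SL $27,967. Book value $56,668.

$56,668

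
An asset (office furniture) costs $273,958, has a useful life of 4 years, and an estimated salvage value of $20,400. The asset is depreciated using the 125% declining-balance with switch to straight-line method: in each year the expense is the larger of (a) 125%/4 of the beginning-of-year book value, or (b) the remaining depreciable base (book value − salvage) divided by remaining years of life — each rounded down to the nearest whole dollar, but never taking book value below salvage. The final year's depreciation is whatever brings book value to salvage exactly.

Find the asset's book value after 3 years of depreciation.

$74,945

Depreciable base = $273,958 − $20,400 = $253,558.
Year 1: DB = ⌊$273,958 × 125%/4⌋ = $85,611; SL = ⌊$253,558/4⌋ = $63,389 → take DB $85,611. Book value $188,347.
Year 2: DB = ⌊$188,347 × 125%/4⌋ = $58,858; SL = ⌊$167,947/3⌋ = $55,982 → take DB $58,858. Book value $129,489.
Year 3: DB = ⌊$129,489 × 125%/4⌋ = $40,465; SL = ⌊$109,089/2⌋ = $54,544 → take SL $54,544. Book value $74,945.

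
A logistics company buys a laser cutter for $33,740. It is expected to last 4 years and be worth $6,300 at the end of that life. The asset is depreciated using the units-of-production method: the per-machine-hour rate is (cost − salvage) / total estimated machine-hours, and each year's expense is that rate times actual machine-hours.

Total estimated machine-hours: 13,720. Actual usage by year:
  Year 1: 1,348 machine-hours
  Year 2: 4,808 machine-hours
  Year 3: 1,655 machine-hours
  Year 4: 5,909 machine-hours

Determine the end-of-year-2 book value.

$21,428

Depreciable base = $33,740 − $6,300 = $27,440.
Rate = $27,440 / 13,720 machine-hours = $2 per machine-hour.
Year 1: 1,348 × $2 = $2,696. Book value $31,044.
Year 2: 4,808 × $2 = $9,616. Book value $21,428.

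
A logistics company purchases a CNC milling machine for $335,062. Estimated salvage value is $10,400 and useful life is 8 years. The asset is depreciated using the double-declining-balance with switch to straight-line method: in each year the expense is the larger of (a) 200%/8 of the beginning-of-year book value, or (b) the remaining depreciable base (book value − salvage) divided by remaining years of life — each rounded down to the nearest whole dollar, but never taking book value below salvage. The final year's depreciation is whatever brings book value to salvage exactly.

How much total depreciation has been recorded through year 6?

Depreciable base = $335,062 − $10,400 = $324,662.
Year 1: DB = ⌊$335,062 × 200%/8⌋ = $83,765; SL = ⌊$324,662/8⌋ = $40,582 → take DB $83,765. Book value $251,297.
Year 2: DB = ⌊$251,297 × 200%/8⌋ = $62,824; SL = ⌊$240,897/7⌋ = $34,413 → take DB $62,824. Book value $188,473.
Year 3: DB = ⌊$188,473 × 200%/8⌋ = $47,118; SL = ⌊$178,073/6⌋ = $29,678 → take DB $47,118. Book value $141,355.
Year 4: DB = ⌊$141,355 × 200%/8⌋ = $35,338; SL = ⌊$130,955/5⌋ = $26,191 → take DB $35,338. Book value $106,017.
Year 5: DB = ⌊$106,017 × 200%/8⌋ = $26,504; SL = ⌊$95,617/4⌋ = $23,904 → take DB $26,504. Book value $79,513.
Year 6: DB = ⌊$79,513 × 200%/8⌋ = $19,878; SL = ⌊$69,113/3⌋ = $23,037 → take SL $23,037. Book value $56,476.
Accumulated through year 6 = $335,062 − $56,476 = $278,586.

$278,586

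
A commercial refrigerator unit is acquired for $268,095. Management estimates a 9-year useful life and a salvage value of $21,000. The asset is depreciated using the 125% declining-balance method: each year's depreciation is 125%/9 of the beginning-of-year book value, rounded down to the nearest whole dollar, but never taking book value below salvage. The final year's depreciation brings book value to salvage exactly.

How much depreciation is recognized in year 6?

Depreciable base = $268,095 − $21,000 = $247,095.
Year 1: ⌊$268,095 × 125%/9⌋ = $37,235. Book value $230,860.
Year 2: ⌊$230,860 × 125%/9⌋ = $32,063. Book value $198,797.
Year 3: ⌊$198,797 × 125%/9⌋ = $27,610. Book value $171,187.
Year 4: ⌊$171,187 × 125%/9⌋ = $23,775. Book value $147,412.
Year 5: ⌊$147,412 × 125%/9⌋ = $20,473. Book value $126,939.
Year 6: ⌊$126,939 × 125%/9⌋ = $17,630. Book value $109,309.

$17,630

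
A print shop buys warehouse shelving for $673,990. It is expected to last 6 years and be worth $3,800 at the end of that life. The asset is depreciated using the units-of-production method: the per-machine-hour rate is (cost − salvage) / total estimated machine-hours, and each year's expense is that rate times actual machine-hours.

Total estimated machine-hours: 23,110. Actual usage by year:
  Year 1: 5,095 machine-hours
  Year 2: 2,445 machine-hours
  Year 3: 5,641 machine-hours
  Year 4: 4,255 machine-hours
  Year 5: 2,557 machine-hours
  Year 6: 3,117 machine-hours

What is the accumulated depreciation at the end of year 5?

Depreciable base = $673,990 − $3,800 = $670,190.
Rate = $670,190 / 23,110 machine-hours = $29 per machine-hour.
Year 1: 5,095 × $29 = $147,755. Book value $526,235.
Year 2: 2,445 × $29 = $70,905. Book value $455,330.
Year 3: 5,641 × $29 = $163,589. Book value $291,741.
Year 4: 4,255 × $29 = $123,395. Book value $168,346.
Year 5: 2,557 × $29 = $74,153. Book value $94,193.
Accumulated through year 5 = $673,990 − $94,193 = $579,797.

$579,797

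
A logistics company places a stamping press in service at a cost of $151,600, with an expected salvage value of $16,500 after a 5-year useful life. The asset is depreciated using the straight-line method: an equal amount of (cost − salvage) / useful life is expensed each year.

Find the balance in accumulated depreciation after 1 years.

Depreciable base = $151,600 − $16,500 = $135,100.
Annual expense = $135,100 / 5 = $27,020.
End of year 1: book value $124,580.
Accumulated through year 1 = $151,600 − $124,580 = $27,020.

$27,020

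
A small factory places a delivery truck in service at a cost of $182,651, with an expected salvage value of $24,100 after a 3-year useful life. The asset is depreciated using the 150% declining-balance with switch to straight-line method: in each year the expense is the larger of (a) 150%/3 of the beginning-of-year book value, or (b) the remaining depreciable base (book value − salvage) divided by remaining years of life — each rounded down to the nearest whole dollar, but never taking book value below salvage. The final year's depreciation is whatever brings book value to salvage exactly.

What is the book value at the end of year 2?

Depreciable base = $182,651 − $24,100 = $158,551.
Year 1: DB = ⌊$182,651 × 150%/3⌋ = $91,325; SL = ⌊$158,551/3⌋ = $52,850 → take DB $91,325. Book value $91,326.
Year 2: DB = ⌊$91,326 × 150%/3⌋ = $45,663; SL = ⌊$67,226/2⌋ = $33,613 → take DB $45,663. Book value $45,663.

$45,663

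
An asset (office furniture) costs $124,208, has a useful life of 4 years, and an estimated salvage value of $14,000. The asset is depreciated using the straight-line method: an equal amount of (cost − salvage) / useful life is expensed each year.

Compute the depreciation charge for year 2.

$27,552

Depreciable base = $124,208 − $14,000 = $110,208.
Annual expense = $110,208 / 4 = $27,552.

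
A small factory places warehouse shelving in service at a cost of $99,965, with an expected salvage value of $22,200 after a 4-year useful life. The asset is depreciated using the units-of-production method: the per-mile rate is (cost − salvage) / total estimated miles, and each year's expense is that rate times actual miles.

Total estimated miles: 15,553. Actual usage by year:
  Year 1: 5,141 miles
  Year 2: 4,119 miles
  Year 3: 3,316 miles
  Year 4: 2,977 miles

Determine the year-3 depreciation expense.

Depreciable base = $99,965 − $22,200 = $77,765.
Rate = $77,765 / 15,553 miles = $5 per mile.
Year 1: 5,141 × $5 = $25,705. Book value $74,260.
Year 2: 4,119 × $5 = $20,595. Book value $53,665.
Year 3: 3,316 × $5 = $16,580. Book value $37,085.

$16,580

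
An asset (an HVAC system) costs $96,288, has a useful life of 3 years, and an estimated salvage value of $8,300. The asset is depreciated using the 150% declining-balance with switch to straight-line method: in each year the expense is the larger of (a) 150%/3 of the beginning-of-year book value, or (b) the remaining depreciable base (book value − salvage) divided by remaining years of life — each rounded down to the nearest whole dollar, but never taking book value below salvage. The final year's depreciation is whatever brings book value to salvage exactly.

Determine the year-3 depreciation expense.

$15,772

Depreciable base = $96,288 − $8,300 = $87,988.
Year 1: DB = ⌊$96,288 × 150%/3⌋ = $48,144; SL = ⌊$87,988/3⌋ = $29,329 → take DB $48,144. Book value $48,144.
Year 2: DB = ⌊$48,144 × 150%/3⌋ = $24,072; SL = ⌊$39,844/2⌋ = $19,922 → take DB $24,072. Book value $24,072.
Year 3 (final): $24,072 − $8,300 = $15,772. Book value $8,300.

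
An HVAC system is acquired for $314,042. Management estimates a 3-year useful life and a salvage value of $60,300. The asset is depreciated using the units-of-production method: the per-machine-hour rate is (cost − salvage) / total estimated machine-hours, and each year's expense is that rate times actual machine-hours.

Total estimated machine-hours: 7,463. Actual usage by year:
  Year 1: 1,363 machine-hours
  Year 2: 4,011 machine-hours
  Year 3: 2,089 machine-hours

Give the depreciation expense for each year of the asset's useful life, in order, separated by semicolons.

$46,342; $136,374; $71,026

Depreciable base = $314,042 − $60,300 = $253,742.
Rate = $253,742 / 7,463 machine-hours = $34 per machine-hour.
Year 1: 1,363 × $34 = $46,342. Book value $267,700.
Year 2: 4,011 × $34 = $136,374. Book value $131,326.
Year 3: 2,089 × $34 = $71,026. Book value $60,300.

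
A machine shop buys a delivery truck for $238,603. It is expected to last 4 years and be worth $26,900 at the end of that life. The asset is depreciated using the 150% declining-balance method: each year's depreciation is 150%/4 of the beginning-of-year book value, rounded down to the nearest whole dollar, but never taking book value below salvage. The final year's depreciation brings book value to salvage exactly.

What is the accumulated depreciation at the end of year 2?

$145,398

Depreciable base = $238,603 − $26,900 = $211,703.
Year 1: ⌊$238,603 × 150%/4⌋ = $89,476. Book value $149,127.
Year 2: ⌊$149,127 × 150%/4⌋ = $55,922. Book value $93,205.
Accumulated through year 2 = $238,603 − $93,205 = $145,398.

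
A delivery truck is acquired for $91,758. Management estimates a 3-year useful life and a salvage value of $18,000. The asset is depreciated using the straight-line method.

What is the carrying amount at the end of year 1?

$67,172

Depreciable base = $91,758 − $18,000 = $73,758.
Annual expense = $73,758 / 3 = $24,586.
End of year 1: book value $67,172.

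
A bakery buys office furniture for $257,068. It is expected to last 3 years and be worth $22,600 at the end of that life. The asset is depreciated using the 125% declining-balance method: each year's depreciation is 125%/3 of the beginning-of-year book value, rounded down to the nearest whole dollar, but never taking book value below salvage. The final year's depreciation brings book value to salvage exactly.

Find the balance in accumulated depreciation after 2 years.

Depreciable base = $257,068 − $22,600 = $234,468.
Year 1: ⌊$257,068 × 125%/3⌋ = $107,111. Book value $149,957.
Year 2: ⌊$149,957 × 125%/3⌋ = $62,482. Book value $87,475.
Accumulated through year 2 = $257,068 − $87,475 = $169,593.

$169,593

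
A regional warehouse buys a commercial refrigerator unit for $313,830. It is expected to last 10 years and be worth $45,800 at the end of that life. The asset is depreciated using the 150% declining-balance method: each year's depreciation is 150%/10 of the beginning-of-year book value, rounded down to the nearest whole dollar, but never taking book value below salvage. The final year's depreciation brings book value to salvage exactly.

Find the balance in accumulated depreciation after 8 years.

Depreciable base = $313,830 − $45,800 = $268,030.
Year 1: ⌊$313,830 × 150%/10⌋ = $47,074. Book value $266,756.
Year 2: ⌊$266,756 × 150%/10⌋ = $40,013. Book value $226,743.
Year 3: ⌊$226,743 × 150%/10⌋ = $34,011. Book value $192,732.
Year 4: ⌊$192,732 × 150%/10⌋ = $28,909. Book value $163,823.
Year 5: ⌊$163,823 × 150%/10⌋ = $24,573. Book value $139,250.
Year 6: ⌊$139,250 × 150%/10⌋ = $20,887. Book value $118,363.
Year 7: ⌊$118,363 × 150%/10⌋ = $17,754. Book value $100,609.
Year 8: ⌊$100,609 × 150%/10⌋ = $15,091. Book value $85,518.
Accumulated through year 8 = $313,830 − $85,518 = $228,312.

$228,312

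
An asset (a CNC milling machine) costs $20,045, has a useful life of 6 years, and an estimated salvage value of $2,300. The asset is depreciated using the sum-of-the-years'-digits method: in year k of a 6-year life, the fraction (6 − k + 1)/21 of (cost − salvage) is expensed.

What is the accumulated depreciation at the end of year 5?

Depreciable base = $20,045 − $2,300 = $17,745.
Sum of the years' digits = 6+5+4+3+2+1 = 21.
Year 1: $17,745 × 6/21 = $5,070. Book value $14,975.
Year 2: $17,745 × 5/21 = $4,225. Book value $10,750.
Year 3: $17,745 × 4/21 = $3,380. Book value $7,370.
Year 4: $17,745 × 3/21 = $2,535. Book value $4,835.
Year 5: $17,745 × 2/21 = $1,690. Book value $3,145.
Accumulated through year 5 = $20,045 − $3,145 = $16,900.

$16,900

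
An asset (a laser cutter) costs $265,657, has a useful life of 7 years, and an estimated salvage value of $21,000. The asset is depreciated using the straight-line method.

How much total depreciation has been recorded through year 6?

$209,706

Depreciable base = $265,657 − $21,000 = $244,657.
Annual expense = $244,657 / 7 = $34,951.
End of year 1: book value $230,706.
End of year 2: book value $195,755.
End of year 3: book value $160,804.
End of year 4: book value $125,853.
End of year 5: book value $90,902.
End of year 6: book value $55,951.
Accumulated through year 6 = $265,657 − $55,951 = $209,706.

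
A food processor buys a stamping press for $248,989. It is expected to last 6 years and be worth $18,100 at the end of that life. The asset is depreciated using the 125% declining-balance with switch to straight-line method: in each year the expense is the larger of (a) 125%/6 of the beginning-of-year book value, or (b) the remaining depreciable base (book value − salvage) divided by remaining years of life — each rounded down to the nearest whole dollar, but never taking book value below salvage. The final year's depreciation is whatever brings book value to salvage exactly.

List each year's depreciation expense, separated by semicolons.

$51,872; $41,066; $34,487; $34,488; $34,488; $34,488

Depreciable base = $248,989 − $18,100 = $230,889.
Year 1: DB = ⌊$248,989 × 125%/6⌋ = $51,872; SL = ⌊$230,889/6⌋ = $38,481 → take DB $51,872. Book value $197,117.
Year 2: DB = ⌊$197,117 × 125%/6⌋ = $41,066; SL = ⌊$179,017/5⌋ = $35,803 → take DB $41,066. Book value $156,051.
Year 3: DB = ⌊$156,051 × 125%/6⌋ = $32,510; SL = ⌊$137,951/4⌋ = $34,487 → take SL $34,487. Book value $121,564.
Year 4: DB = ⌊$121,564 × 125%/6⌋ = $25,325; SL = ⌊$103,464/3⌋ = $34,488 → take SL $34,488. Book value $87,076.
Year 5: DB = ⌊$87,076 × 125%/6⌋ = $18,140; SL = ⌊$68,976/2⌋ = $34,488 → take SL $34,488. Book value $52,588.
Year 6 (final): $52,588 − $18,100 = $34,488. Book value $18,100.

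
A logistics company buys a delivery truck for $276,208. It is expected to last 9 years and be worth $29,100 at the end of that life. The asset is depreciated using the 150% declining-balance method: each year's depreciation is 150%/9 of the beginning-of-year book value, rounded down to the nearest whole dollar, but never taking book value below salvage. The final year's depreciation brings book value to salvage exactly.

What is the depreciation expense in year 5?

$22,200

Depreciable base = $276,208 − $29,100 = $247,108.
Year 1: ⌊$276,208 × 150%/9⌋ = $46,034. Book value $230,174.
Year 2: ⌊$230,174 × 150%/9⌋ = $38,362. Book value $191,812.
Year 3: ⌊$191,812 × 150%/9⌋ = $31,968. Book value $159,844.
Year 4: ⌊$159,844 × 150%/9⌋ = $26,640. Book value $133,204.
Year 5: ⌊$133,204 × 150%/9⌋ = $22,200. Book value $111,004.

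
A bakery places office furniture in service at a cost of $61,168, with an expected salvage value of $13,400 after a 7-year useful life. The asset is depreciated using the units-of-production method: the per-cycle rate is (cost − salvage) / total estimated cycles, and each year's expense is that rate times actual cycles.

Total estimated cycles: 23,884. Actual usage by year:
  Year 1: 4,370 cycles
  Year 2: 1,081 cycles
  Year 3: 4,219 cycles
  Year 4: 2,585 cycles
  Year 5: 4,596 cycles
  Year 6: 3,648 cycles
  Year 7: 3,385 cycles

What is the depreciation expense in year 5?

Depreciable base = $61,168 − $13,400 = $47,768.
Rate = $47,768 / 23,884 cycles = $2 per cycle.
Year 1: 4,370 × $2 = $8,740. Book value $52,428.
Year 2: 1,081 × $2 = $2,162. Book value $50,266.
Year 3: 4,219 × $2 = $8,438. Book value $41,828.
Year 4: 2,585 × $2 = $5,170. Book value $36,658.
Year 5: 4,596 × $2 = $9,192. Book value $27,466.

$9,192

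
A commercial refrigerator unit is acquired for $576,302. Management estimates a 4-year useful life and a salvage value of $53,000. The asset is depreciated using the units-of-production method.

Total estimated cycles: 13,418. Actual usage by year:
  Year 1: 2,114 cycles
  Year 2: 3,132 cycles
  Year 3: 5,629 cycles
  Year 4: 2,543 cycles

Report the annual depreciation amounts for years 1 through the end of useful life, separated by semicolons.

Depreciable base = $576,302 − $53,000 = $523,302.
Rate = $523,302 / 13,418 cycles = $39 per cycle.
Year 1: 2,114 × $39 = $82,446. Book value $493,856.
Year 2: 3,132 × $39 = $122,148. Book value $371,708.
Year 3: 5,629 × $39 = $219,531. Book value $152,177.
Year 4: 2,543 × $39 = $99,177. Book value $53,000.

$82,446; $122,148; $219,531; $99,177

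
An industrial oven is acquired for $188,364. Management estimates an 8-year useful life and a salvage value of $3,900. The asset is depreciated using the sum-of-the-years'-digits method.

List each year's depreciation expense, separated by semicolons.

$40,992; $35,868; $30,744; $25,620; $20,496; $15,372; $10,248; $5,124

Depreciable base = $188,364 − $3,900 = $184,464.
Sum of the years' digits = 8+7+6+5+4+3+2+1 = 36.
Year 1: $184,464 × 8/36 = $40,992. Book value $147,372.
Year 2: $184,464 × 7/36 = $35,868. Book value $111,504.
Year 3: $184,464 × 6/36 = $30,744. Book value $80,760.
Year 4: $184,464 × 5/36 = $25,620. Book value $55,140.
Year 5: $184,464 × 4/36 = $20,496. Book value $34,644.
Year 6: $184,464 × 3/36 = $15,372. Book value $19,272.
Year 7: $184,464 × 2/36 = $10,248. Book value $9,024.
Year 8: $184,464 × 1/36 = $5,124. Book value $3,900.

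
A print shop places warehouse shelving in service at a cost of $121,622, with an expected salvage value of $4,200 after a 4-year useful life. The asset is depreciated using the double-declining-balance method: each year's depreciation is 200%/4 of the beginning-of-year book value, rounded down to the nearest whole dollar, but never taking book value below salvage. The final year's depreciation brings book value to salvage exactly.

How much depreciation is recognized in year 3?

$15,203

Depreciable base = $121,622 − $4,200 = $117,422.
Year 1: ⌊$121,622 × 200%/4⌋ = $60,811. Book value $60,811.
Year 2: ⌊$60,811 × 200%/4⌋ = $30,405. Book value $30,406.
Year 3: ⌊$30,406 × 200%/4⌋ = $15,203. Book value $15,203.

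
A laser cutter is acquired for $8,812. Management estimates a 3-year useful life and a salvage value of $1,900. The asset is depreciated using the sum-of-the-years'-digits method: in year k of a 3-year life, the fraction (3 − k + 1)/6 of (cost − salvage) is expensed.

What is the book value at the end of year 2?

Depreciable base = $8,812 − $1,900 = $6,912.
Sum of the years' digits = 3+2+1 = 6.
Year 1: $6,912 × 3/6 = $3,456. Book value $5,356.
Year 2: $6,912 × 2/6 = $2,304. Book value $3,052.

$3,052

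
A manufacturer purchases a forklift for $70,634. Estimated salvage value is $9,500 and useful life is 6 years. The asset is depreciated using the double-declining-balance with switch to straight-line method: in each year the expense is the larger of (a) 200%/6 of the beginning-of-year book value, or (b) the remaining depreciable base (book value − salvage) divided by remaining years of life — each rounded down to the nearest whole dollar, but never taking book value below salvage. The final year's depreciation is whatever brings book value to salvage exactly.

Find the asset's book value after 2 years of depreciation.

Depreciable base = $70,634 − $9,500 = $61,134.
Year 1: DB = ⌊$70,634 × 200%/6⌋ = $23,544; SL = ⌊$61,134/6⌋ = $10,189 → take DB $23,544. Book value $47,090.
Year 2: DB = ⌊$47,090 × 200%/6⌋ = $15,696; SL = ⌊$37,590/5⌋ = $7,518 → take DB $15,696. Book value $31,394.

$31,394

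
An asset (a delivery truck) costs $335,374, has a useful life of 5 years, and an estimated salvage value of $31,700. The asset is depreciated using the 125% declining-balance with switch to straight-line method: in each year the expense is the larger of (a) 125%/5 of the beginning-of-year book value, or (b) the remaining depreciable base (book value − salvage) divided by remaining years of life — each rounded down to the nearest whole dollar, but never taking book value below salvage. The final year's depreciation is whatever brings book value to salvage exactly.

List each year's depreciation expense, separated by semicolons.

$83,843; $62,882; $52,316; $52,316; $52,317

Depreciable base = $335,374 − $31,700 = $303,674.
Year 1: DB = ⌊$335,374 × 125%/5⌋ = $83,843; SL = ⌊$303,674/5⌋ = $60,734 → take DB $83,843. Book value $251,531.
Year 2: DB = ⌊$251,531 × 125%/5⌋ = $62,882; SL = ⌊$219,831/4⌋ = $54,957 → take DB $62,882. Book value $188,649.
Year 3: DB = ⌊$188,649 × 125%/5⌋ = $47,162; SL = ⌊$156,949/3⌋ = $52,316 → take SL $52,316. Book value $136,333.
Year 4: DB = ⌊$136,333 × 125%/5⌋ = $34,083; SL = ⌊$104,633/2⌋ = $52,316 → take SL $52,316. Book value $84,017.
Year 5 (final): $84,017 − $31,700 = $52,317. Book value $31,700.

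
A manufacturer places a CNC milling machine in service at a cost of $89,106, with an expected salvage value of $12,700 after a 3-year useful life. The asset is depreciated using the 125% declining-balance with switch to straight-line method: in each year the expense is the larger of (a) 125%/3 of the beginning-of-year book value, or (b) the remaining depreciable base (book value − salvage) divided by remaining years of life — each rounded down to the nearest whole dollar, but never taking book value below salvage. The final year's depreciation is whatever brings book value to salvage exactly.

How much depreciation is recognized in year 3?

$17,622

Depreciable base = $89,106 − $12,700 = $76,406.
Year 1: DB = ⌊$89,106 × 125%/3⌋ = $37,127; SL = ⌊$76,406/3⌋ = $25,468 → take DB $37,127. Book value $51,979.
Year 2: DB = ⌊$51,979 × 125%/3⌋ = $21,657; SL = ⌊$39,279/2⌋ = $19,639 → take DB $21,657. Book value $30,322.
Year 3 (final): $30,322 − $12,700 = $17,622. Book value $12,700.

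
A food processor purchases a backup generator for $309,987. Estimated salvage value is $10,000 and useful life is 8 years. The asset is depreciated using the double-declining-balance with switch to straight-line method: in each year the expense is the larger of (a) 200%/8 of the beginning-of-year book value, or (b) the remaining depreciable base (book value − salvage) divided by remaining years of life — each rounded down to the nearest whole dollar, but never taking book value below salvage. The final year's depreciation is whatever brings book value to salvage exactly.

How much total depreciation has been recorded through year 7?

Depreciable base = $309,987 − $10,000 = $299,987.
Year 1: DB = ⌊$309,987 × 200%/8⌋ = $77,496; SL = ⌊$299,987/8⌋ = $37,498 → take DB $77,496. Book value $232,491.
Year 2: DB = ⌊$232,491 × 200%/8⌋ = $58,122; SL = ⌊$222,491/7⌋ = $31,784 → take DB $58,122. Book value $174,369.
Year 3: DB = ⌊$174,369 × 200%/8⌋ = $43,592; SL = ⌊$164,369/6⌋ = $27,394 → take DB $43,592. Book value $130,777.
Year 4: DB = ⌊$130,777 × 200%/8⌋ = $32,694; SL = ⌊$120,777/5⌋ = $24,155 → take DB $32,694. Book value $98,083.
Year 5: DB = ⌊$98,083 × 200%/8⌋ = $24,520; SL = ⌊$88,083/4⌋ = $22,020 → take DB $24,520. Book value $73,563.
Year 6: DB = ⌊$73,563 × 200%/8⌋ = $18,390; SL = ⌊$63,563/3⌋ = $21,187 → take SL $21,187. Book value $52,376.
Year 7: DB = ⌊$52,376 × 200%/8⌋ = $13,094; SL = ⌊$42,376/2⌋ = $21,188 → take SL $21,188. Book value $31,188.
Accumulated through year 7 = $309,987 − $31,188 = $278,799.

$278,799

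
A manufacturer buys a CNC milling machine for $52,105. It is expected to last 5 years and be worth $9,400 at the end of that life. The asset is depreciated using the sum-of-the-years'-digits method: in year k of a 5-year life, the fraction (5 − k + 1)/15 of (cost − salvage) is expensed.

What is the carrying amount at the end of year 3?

$17,941

Depreciable base = $52,105 − $9,400 = $42,705.
Sum of the years' digits = 5+4+3+2+1 = 15.
Year 1: $42,705 × 5/15 = $14,235. Book value $37,870.
Year 2: $42,705 × 4/15 = $11,388. Book value $26,482.
Year 3: $42,705 × 3/15 = $8,541. Book value $17,941.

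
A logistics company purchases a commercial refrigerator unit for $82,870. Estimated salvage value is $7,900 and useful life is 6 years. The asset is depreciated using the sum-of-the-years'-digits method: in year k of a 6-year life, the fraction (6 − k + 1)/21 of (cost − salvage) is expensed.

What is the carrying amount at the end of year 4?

$18,610

Depreciable base = $82,870 − $7,900 = $74,970.
Sum of the years' digits = 6+5+4+3+2+1 = 21.
Year 1: $74,970 × 6/21 = $21,420. Book value $61,450.
Year 2: $74,970 × 5/21 = $17,850. Book value $43,600.
Year 3: $74,970 × 4/21 = $14,280. Book value $29,320.
Year 4: $74,970 × 3/21 = $10,710. Book value $18,610.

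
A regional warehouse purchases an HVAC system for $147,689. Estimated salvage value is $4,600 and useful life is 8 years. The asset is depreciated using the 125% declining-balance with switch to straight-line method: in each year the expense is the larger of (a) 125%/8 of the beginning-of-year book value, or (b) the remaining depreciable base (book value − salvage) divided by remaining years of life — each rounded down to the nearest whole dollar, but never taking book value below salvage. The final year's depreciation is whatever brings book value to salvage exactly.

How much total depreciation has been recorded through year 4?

$76,060

Depreciable base = $147,689 − $4,600 = $143,089.
Year 1: DB = ⌊$147,689 × 125%/8⌋ = $23,076; SL = ⌊$143,089/8⌋ = $17,886 → take DB $23,076. Book value $124,613.
Year 2: DB = ⌊$124,613 × 125%/8⌋ = $19,470; SL = ⌊$120,013/7⌋ = $17,144 → take DB $19,470. Book value $105,143.
Year 3: DB = ⌊$105,143 × 125%/8⌋ = $16,428; SL = ⌊$100,543/6⌋ = $16,757 → take SL $16,757. Book value $88,386.
Year 4: DB = ⌊$88,386 × 125%/8⌋ = $13,810; SL = ⌊$83,786/5⌋ = $16,757 → take SL $16,757. Book value $71,629.
Accumulated through year 4 = $147,689 − $71,629 = $76,060.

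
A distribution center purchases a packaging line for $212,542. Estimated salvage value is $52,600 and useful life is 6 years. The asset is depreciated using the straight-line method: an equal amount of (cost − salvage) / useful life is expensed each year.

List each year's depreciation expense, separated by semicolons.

Depreciable base = $212,542 − $52,600 = $159,942.
Annual expense = $159,942 / 6 = $26,657.
End of year 1: book value $185,885.
End of year 2: book value $159,228.
End of year 3: book value $132,571.
End of year 4: book value $105,914.
End of year 5: book value $79,257.
End of year 6: book value $52,600.

$26,657; $26,657; $26,657; $26,657; $26,657; $26,657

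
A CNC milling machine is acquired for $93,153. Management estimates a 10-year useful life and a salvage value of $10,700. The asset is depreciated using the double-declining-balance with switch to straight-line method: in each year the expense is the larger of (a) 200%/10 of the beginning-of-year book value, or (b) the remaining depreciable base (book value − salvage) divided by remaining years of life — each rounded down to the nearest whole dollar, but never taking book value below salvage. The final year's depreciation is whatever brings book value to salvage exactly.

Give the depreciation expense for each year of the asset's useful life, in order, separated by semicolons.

Depreciable base = $93,153 − $10,700 = $82,453.
Year 1: DB = ⌊$93,153 × 200%/10⌋ = $18,630; SL = ⌊$82,453/10⌋ = $8,245 → take DB $18,630. Book value $74,523.
Year 2: DB = ⌊$74,523 × 200%/10⌋ = $14,904; SL = ⌊$63,823/9⌋ = $7,091 → take DB $14,904. Book value $59,619.
Year 3: DB = ⌊$59,619 × 200%/10⌋ = $11,923; SL = ⌊$48,919/8⌋ = $6,114 → take DB $11,923. Book value $47,696.
Year 4: DB = ⌊$47,696 × 200%/10⌋ = $9,539; SL = ⌊$36,996/7⌋ = $5,285 → take DB $9,539. Book value $38,157.
Year 5: DB = ⌊$38,157 × 200%/10⌋ = $7,631; SL = ⌊$27,457/6⌋ = $4,576 → take DB $7,631. Book value $30,526.
Year 6: DB = ⌊$30,526 × 200%/10⌋ = $6,105; SL = ⌊$19,826/5⌋ = $3,965 → take DB $6,105. Book value $24,421.
Year 7: DB = ⌊$24,421 × 200%/10⌋ = $4,884; SL = ⌊$13,721/4⌋ = $3,430 → take DB $4,884. Book value $19,537.
Year 8: DB = ⌊$19,537 × 200%/10⌋ = $3,907; SL = ⌊$8,837/3⌋ = $2,945 → take DB $3,907. Book value $15,630.
Year 9: DB = ⌊$15,630 × 200%/10⌋ = $3,126; SL = ⌊$4,930/2⌋ = $2,465 → take DB $3,126. Book value $12,504.
Year 10 (final): $12,504 − $10,700 = $1,804. Book value $10,700.

$18,630; $14,904; $11,923; $9,539; $7,631; $6,105; $4,884; $3,907; $3,126; $1,804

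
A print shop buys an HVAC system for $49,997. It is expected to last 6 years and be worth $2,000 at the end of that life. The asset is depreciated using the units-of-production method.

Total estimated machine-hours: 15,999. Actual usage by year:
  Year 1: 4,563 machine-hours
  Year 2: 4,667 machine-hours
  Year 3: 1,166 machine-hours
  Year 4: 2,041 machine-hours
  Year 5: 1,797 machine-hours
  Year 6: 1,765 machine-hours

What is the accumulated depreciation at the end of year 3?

Depreciable base = $49,997 − $2,000 = $47,997.
Rate = $47,997 / 15,999 machine-hours = $3 per machine-hour.
Year 1: 4,563 × $3 = $13,689. Book value $36,308.
Year 2: 4,667 × $3 = $14,001. Book value $22,307.
Year 3: 1,166 × $3 = $3,498. Book value $18,809.
Accumulated through year 3 = $49,997 − $18,809 = $31,188.

$31,188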